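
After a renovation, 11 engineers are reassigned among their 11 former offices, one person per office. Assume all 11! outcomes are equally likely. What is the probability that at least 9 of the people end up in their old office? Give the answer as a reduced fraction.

Favorable outcomes: Σ_{i≥9} C(11,i)·!(11-i) = 55·1 + 11·0 + 1·1 = 56.
Total outcomes: 11! = 39916800.
Probability = 56/39916800 = 1/712800.

1/712800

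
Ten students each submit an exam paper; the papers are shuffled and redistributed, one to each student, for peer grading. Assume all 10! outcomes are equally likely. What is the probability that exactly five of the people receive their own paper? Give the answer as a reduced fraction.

11/3600

Favorable outcomes: C(10,5)·!5 = 252·44 = 11088.
Total outcomes: 10! = 3628800.
Probability = 11088/3628800 = 11/3600.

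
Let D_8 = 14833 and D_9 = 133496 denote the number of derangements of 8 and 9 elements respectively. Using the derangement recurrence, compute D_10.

1334961

D_10 = (10-1)·(D_9 + D_8) = 9·(133496 + 14833) = 9·148329 = 1334961.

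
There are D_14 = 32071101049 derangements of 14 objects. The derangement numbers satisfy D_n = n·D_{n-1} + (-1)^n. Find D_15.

481066515734

D_15 = 15·32071101049 - 1 = 481066515734.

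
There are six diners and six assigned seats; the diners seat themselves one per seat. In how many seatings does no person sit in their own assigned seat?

265

The number of derangements of 6 is !6 = Σ_{k=0}^{6} (-1)^k·6!/k!
= 6! - 6!/1! + 6!/2! - 6!/3! + 6!/4! - 6!/5! + 6!/6!
= 720 - 720 + 360 - 120 + 30 - 6 + 1
= 265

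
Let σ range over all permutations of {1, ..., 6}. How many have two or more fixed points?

Sum C(6,i)·!(6-i) for i = 2..6:
  i=2: C(6,2)·!4 = 15·9 = 135
  i=3: C(6,3)·!3 = 20·2 = 40
  i=4: C(6,4)·!2 = 15·1 = 15
  i=5: C(6,5)·!1 = 6·0 = 0
  i=6: C(6,6)·!0 = 1·1 = 1
Total = 191.

191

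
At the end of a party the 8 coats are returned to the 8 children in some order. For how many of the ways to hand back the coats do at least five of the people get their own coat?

141

Sum C(8,i)·!(8-i) for i = 5..8:
  i=5: C(8,5)·!3 = 56·2 = 112
  i=6: C(8,6)·!2 = 28·1 = 28
  i=7: C(8,7)·!1 = 8·0 = 0
  i=8: C(8,8)·!0 = 1·1 = 1
Total = 141.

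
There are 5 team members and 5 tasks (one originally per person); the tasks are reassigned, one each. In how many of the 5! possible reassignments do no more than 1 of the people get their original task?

Sum C(5,i)·!(5-i) for i = 0..1:
  i=0: C(5,0)·!5 = 1·44 = 44
  i=1: C(5,1)·!4 = 5·9 = 45
Total = 89.

89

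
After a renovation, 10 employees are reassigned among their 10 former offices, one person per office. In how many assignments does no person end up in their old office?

1334961

Recurrence: !10 = 10·!9 + (-1)^10.
!10 = 10·133496 + 1 = 1334961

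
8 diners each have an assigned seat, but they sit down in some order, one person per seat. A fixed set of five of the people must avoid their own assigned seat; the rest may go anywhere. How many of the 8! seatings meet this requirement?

Let A_j be the event that the j-th constrained one is fixed. By inclusion-exclusion over the 5 events:
Σ_{j=0}^{5} (-1)^j C(5,j)(8-j)!
= C(5,0)·8! - C(5,1)·7! + C(5,2)·6! - C(5,3)·5! + C(5,4)·4! - C(5,5)·3!
= 40320 - 25200 + 7200 - 1200 + 120 - 6
= 21234

21234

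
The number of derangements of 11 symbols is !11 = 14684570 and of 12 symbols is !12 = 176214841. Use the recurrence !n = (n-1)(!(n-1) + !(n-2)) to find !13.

2290792932

!13 = (13-1)·(!12 + !11) = 12·(176214841 + 14684570) = 12·190899411 = 2290792932.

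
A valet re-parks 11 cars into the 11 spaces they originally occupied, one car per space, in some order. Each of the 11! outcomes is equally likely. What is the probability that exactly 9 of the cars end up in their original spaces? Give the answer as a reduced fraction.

1/725760

Favorable outcomes: C(11,9)·!2 = 55·1 = 55.
Total outcomes: 11! = 39916800.
Probability = 55/39916800 = 1/725760.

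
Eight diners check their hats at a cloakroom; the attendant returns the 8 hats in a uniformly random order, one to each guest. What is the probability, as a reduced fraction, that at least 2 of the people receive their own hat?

2131/8064

Favorable outcomes: Σ_{i≥2} C(8,i)·!(8-i) = 28·265 + 56·44 + 70·9 + 56·2 + 28·1 + 8·0 + 1·1 = 10655.
Total outcomes: 8! = 40320.
Probability = 10655/40320 = 2131/8064.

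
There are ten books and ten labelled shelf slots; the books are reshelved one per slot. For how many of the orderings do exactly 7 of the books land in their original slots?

240

Pick the 7 fixed positions: C(10,7) = 120 ways.
The other 3 form a derangement: !3 = 2.
Total: 120 × 2 = 240.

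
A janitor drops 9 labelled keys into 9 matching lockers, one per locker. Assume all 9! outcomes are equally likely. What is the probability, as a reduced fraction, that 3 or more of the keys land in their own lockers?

29143/362880

Favorable outcomes: Σ_{i≥3} C(9,i)·!(9-i) = 84·265 + 126·44 + 126·9 + 84·2 + 36·1 + 9·0 + 1·1 = 29143.
Total outcomes: 9! = 362880.
Probability = 29143/362880 = 29143/362880.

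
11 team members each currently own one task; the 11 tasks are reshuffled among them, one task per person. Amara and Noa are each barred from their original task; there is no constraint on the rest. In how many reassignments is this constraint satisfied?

33022080

Inclusion-exclusion on the 2 forbidden self-matches:
Σ_{j=0}^{2} (-1)^j C(2,j)(11-j)!
= C(2,0)·11! - C(2,1)·10! + C(2,2)·9!
= 39916800 - 7257600 + 362880
= 33022080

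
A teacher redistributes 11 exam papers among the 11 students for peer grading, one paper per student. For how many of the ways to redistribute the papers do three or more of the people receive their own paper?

3205379

Sum C(11,i)·!(11-i) for i = 3..11:
  i=3: C(11,3)·!8 = 165·14833 = 2447445
  i=4: C(11,4)·!7 = 330·1854 = 611820
  i=5: C(11,5)·!6 = 462·265 = 122430
  i=6: C(11,6)·!5 = 462·44 = 20328
  i=7: C(11,7)·!4 = 330·9 = 2970
  i=8: C(11,8)·!3 = 165·2 = 330
  i=9: C(11,9)·!2 = 55·1 = 55
  i=10: C(11,10)·!1 = 11·0 = 0
  i=11: C(11,11)·!0 = 1·1 = 1
Total = 3205379.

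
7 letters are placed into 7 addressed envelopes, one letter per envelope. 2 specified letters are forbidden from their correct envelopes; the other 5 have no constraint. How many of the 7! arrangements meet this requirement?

3720

Let A_j be the event that the j-th constrained one is fixed. By inclusion-exclusion over the 2 events:
Σ_{j=0}^{2} (-1)^j C(2,j)(7-j)!
= C(2,0)·7! - C(2,1)·6! + C(2,2)·5!
= 5040 - 1440 + 120
= 3720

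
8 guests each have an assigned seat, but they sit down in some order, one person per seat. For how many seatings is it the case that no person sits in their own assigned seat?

14833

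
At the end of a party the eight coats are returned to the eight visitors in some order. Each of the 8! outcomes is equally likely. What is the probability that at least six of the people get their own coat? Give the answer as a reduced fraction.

29/40320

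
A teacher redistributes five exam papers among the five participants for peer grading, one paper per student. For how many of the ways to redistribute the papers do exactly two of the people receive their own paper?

Pick the 2 fixed positions: C(5,2) = 10 ways.
The other 3 form a derangement: !3 = 2.
Total: 10 × 2 = 20.

20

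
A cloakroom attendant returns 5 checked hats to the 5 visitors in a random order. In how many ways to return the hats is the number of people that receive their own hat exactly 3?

10

Pick the 3 fixed positions: C(5,3) = 10 ways.
The other 2 form a derangement: !2 = 1.
Total: 10 × 1 = 10.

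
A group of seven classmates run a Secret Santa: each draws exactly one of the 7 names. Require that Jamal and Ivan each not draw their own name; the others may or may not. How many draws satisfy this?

3720

Inclusion-exclusion on the 2 forbidden self-matches:
Σ_{j=0}^{2} (-1)^j C(2,j)(7-j)!
= C(2,0)·7! - C(2,1)·6! + C(2,2)·5!
= 5040 - 1440 + 120
= 3720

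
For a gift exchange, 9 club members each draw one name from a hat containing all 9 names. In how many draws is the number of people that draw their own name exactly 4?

Choose which 4 of the 9 are fixed: C(9,4) = 126.
The remaining 5 must be deranged: !5 = 44.
Total: 126 × 44 = 5544.

5544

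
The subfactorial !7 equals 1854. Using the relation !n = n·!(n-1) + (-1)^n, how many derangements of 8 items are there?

!8 = 8·1854 + 1 = 14833.

14833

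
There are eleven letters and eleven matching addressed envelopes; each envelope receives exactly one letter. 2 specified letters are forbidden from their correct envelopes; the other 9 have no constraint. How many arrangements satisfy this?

Inclusion-exclusion on the 2 forbidden self-matches:
Σ_{j=0}^{2} (-1)^j C(2,j)(11-j)!
= C(2,0)·11! - C(2,1)·10! + C(2,2)·9!
= 39916800 - 7257600 + 362880
= 33022080

33022080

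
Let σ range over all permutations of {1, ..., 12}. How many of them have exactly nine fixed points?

Pick the 9 fixed positions: C(12,9) = 220 ways.
The other 3 form a derangement: !3 = 2.
Total: 220 × 2 = 440.

440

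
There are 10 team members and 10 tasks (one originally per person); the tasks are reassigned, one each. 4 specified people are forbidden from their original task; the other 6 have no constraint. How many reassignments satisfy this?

2399760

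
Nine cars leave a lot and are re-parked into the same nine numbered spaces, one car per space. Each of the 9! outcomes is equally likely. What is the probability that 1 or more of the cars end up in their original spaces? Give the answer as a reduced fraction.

28673/45360

Favorable outcomes: Σ_{i≥1} C(9,i)·!(9-i) = 9·14833 + 36·1854 + 84·265 + 126·44 + 126·9 + 84·2 + 36·1 + 9·0 + 1·1 = 229384.
Total outcomes: 9! = 362880.
Probability = 229384/362880 = 28673/45360.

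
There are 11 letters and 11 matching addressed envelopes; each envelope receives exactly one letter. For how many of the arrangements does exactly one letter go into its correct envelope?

Pick the single fixed position: C(11,1) = 11 ways.
The remaining 10 must be deranged: !10 = 1334961.
Total: 11 × 1334961 = 14684571.

14684571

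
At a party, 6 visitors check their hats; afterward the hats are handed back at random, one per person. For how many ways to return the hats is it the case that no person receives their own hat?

265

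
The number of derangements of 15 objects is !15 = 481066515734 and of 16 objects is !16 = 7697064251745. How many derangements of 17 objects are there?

!17 = (17-1)·(!16 + !15) = 16·(7697064251745 + 481066515734) = 16·8178130767479 = 130850092279664.

130850092279664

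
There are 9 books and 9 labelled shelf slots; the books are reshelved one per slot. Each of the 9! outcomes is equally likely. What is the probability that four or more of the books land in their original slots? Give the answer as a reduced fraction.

6883/362880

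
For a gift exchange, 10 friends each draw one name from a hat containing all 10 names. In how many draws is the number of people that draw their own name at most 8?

Sum C(10,i)·!(10-i) for i = 0..8:
  i=0: C(10,0)·!10 = 1·1334961 = 1334961
  i=1: C(10,1)·!9 = 10·133496 = 1334960
  i=2: C(10,2)·!8 = 45·14833 = 667485
  i=3: C(10,3)·!7 = 120·1854 = 222480
  i=4: C(10,4)·!6 = 210·265 = 55650
  i=5: C(10,5)·!5 = 252·44 = 11088
  i=6: C(10,6)·!4 = 210·9 = 1890
  i=7: C(10,7)·!3 = 120·2 = 240
  i=8: C(10,8)·!2 = 45·1 = 45
Total = 3628799.

3628799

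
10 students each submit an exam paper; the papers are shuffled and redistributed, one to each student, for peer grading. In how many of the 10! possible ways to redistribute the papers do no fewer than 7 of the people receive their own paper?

286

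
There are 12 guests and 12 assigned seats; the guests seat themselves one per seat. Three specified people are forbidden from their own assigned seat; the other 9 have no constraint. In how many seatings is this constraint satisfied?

Inclusion-exclusion on the 3 forbidden self-matches:
Σ_{j=0}^{3} (-1)^j C(3,j)(12-j)!
= C(3,0)·12! - C(3,1)·11! + C(3,2)·10! - C(3,3)·9!
= 479001600 - 119750400 + 10886400 - 362880
= 369774720

369774720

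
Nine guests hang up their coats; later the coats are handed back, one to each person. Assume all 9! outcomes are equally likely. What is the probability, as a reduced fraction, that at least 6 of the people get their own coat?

41/72576

Favorable outcomes: Σ_{i≥6} C(9,i)·!(9-i) = 84·2 + 36·1 + 9·0 + 1·1 = 205.
Total outcomes: 9! = 362880.
Probability = 205/362880 = 41/72576.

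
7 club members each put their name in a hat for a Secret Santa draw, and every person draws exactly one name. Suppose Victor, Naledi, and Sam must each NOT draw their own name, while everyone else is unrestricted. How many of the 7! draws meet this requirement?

3216

Inclusion-exclusion on the 3 forbidden self-matches:
Σ_{j=0}^{3} (-1)^j C(3,j)(7-j)!
= C(3,0)·7! - C(3,1)·6! + C(3,2)·5! - C(3,3)·4!
= 5040 - 2160 + 360 - 24
= 3216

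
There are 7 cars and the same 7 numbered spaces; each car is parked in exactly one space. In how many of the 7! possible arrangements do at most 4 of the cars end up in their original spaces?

5018

Sum C(7,i)·!(7-i) for i = 0..4:
  i=0: C(7,0)·!7 = 1·1854 = 1854
  i=1: C(7,1)·!6 = 7·265 = 1855
  i=2: C(7,2)·!5 = 21·44 = 924
  i=3: C(7,3)·!4 = 35·9 = 315
  i=4: C(7,4)·!3 = 35·2 = 70
Total = 5018.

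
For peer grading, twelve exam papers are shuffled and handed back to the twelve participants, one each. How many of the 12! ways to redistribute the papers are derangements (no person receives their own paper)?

176214841

The subfactorial !12 = [12!/e] (nearest integer).
12! = 479001600, and 479001600/e ≈ 176214840.93, so !12 = 176214841.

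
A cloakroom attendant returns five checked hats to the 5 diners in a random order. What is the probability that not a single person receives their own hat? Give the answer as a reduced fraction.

Favorable outcomes: !5 = 44.
Total outcomes: 5! = 120.
Probability = 44/120 = 11/30.

11/30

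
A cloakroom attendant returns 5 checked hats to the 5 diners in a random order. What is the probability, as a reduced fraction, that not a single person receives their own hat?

11/30

Favorable outcomes: !5 = 44.
Total outcomes: 5! = 120.
Probability = 44/120 = 11/30.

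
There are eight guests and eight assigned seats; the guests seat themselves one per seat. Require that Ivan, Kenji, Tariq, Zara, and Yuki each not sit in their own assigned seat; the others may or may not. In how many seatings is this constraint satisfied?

21234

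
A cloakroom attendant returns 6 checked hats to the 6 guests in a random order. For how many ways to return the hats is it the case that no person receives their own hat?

265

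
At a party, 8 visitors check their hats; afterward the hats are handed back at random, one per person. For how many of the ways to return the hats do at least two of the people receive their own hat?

# with exactly i fixed is C(8,i)·!(8-i); sum over i=2..8:
  i=2: C(8,2)·!6 = 28·265 = 7420
  i=3: C(8,3)·!5 = 56·44 = 2464
  i=4: C(8,4)·!4 = 70·9 = 630
  i=5: C(8,5)·!3 = 56·2 = 112
  i=6: C(8,6)·!2 = 28·1 = 28
  i=7: C(8,7)·!1 = 8·0 = 0
  i=8: C(8,8)·!0 = 1·1 = 1
Total = 10655.

10655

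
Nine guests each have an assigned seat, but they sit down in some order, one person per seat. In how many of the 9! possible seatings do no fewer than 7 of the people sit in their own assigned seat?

Sum C(9,i)·!(9-i) for i = 7..9:
  i=7: C(9,7)·!2 = 36·1 = 36
  i=8: C(9,8)·!1 = 9·0 = 0
  i=9: C(9,9)·!0 = 1·1 = 1
Total = 37.

37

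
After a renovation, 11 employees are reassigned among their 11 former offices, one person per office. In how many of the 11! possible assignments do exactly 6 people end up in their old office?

Choose which 6 of the 11 are fixed: C(11,6) = 462.
The other 5 form a derangement: !5 = 44.
Total: 462 × 44 = 20328.

20328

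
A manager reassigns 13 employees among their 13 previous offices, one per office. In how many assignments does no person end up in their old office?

The subfactorial !13 = [13!/e] (nearest integer).
13! = 6227020800, and 6227020800/e ≈ 2290792932.07, so !13 = 2290792932.

2290792932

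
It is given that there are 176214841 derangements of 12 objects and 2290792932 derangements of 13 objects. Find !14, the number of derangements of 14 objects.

32071101049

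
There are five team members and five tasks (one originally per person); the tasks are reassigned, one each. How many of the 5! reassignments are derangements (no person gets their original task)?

44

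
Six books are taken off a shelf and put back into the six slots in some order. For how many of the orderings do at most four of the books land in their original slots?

Sum C(6,i)·!(6-i) for i = 0..4:
  i=0: C(6,0)·!6 = 1·265 = 265
  i=1: C(6,1)·!5 = 6·44 = 264
  i=2: C(6,2)·!4 = 15·9 = 135
  i=3: C(6,3)·!3 = 20·2 = 40
  i=4: C(6,4)·!2 = 15·1 = 15
Total = 719.

719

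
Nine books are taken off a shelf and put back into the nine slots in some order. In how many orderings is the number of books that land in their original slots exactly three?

22260

Pick the 3 fixed positions: C(9,3) = 84 ways.
The remaining 6 must be deranged: !6 = 265.
Total: 84 × 265 = 22260.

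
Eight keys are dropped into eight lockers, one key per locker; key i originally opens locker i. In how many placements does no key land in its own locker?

The subfactorial !8 = [8!/e] (nearest integer).
8! = 40320, and 40320/e ≈ 14832.90, so !8 = 14833.

14833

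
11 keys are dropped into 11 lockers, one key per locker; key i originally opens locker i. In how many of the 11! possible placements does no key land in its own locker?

14684570

Recurrence: !11 = 11·!10 + (-1)^11.
!11 = 11·1334961 - 1 = 14684570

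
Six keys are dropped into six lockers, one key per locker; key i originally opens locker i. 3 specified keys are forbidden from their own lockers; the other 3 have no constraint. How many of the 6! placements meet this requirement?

Inclusion-exclusion on the 3 forbidden self-matches:
Σ_{j=0}^{3} (-1)^j C(3,j)(6-j)!
= C(3,0)·6! - C(3,1)·5! + C(3,2)·4! - C(3,3)·3!
= 720 - 360 + 72 - 6
= 426

426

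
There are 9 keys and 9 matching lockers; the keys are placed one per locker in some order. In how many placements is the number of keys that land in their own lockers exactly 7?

Choose which 7 of the 9 are fixed: C(9,7) = 36.
The other 2 form a derangement: !2 = 1.
Total: 36 × 1 = 36.

36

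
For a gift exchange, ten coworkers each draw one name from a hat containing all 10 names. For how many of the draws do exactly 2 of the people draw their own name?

667485

Pick the 2 fixed positions: C(10,2) = 45 ways.
The remaining 8 must be deranged: !8 = 14833.
Total: 45 × 14833 = 667485.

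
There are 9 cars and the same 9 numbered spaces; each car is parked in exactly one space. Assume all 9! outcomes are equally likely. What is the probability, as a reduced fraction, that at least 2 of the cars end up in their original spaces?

95887/362880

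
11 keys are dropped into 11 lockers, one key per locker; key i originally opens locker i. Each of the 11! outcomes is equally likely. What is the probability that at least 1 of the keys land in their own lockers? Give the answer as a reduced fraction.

2523223/3991680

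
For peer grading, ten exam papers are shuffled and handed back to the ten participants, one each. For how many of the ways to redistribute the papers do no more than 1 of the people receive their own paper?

2669921

# with exactly i fixed is C(10,i)·!(10-i); sum over i=0..1:
  i=0: C(10,0)·!10 = 1·1334961 = 1334961
  i=1: C(10,1)·!9 = 10·133496 = 1334960
Total = 2669921.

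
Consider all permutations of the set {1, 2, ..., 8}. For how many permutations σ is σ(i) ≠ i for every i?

!8 is the nearest integer to 8!/e.
8! = 40320, and 40320/e ≈ 14832.90, so !8 = 14833.

14833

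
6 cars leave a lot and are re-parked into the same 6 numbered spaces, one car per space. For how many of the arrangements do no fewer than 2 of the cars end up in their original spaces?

191

# with exactly i fixed is C(6,i)·!(6-i); sum over i=2..6:
  i=2: C(6,2)·!4 = 15·9 = 135
  i=3: C(6,3)·!3 = 20·2 = 40
  i=4: C(6,4)·!2 = 15·1 = 15
  i=5: C(6,5)·!1 = 6·0 = 0
  i=6: C(6,6)·!0 = 1·1 = 1
Total = 191.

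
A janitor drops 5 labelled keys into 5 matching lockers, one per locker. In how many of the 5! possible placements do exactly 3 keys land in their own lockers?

Choose which 3 of the 5 are fixed: C(5,3) = 10.
The other 2 form a derangement: !2 = 1.
Total: 10 × 1 = 10.

10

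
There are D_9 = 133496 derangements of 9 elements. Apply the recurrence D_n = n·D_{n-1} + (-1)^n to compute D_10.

1334961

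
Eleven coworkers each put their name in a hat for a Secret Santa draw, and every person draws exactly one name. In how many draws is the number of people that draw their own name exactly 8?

330

Choose which 8 of the 11 are fixed: C(11,8) = 165.
The remaining 3 must be deranged: !3 = 2.
Total: 165 × 2 = 330.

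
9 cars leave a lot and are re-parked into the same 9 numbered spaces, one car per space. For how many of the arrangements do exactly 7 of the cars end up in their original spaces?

36

Choose which 7 of the 9 are fixed: C(9,7) = 36.
The other 2 form a derangement: !2 = 1.
Total: 36 × 1 = 36.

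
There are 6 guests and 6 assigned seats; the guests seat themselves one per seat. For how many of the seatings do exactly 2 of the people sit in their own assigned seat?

135

Pick the 2 fixed positions: C(6,2) = 15 ways.
The other 4 form a derangement: !4 = 9.
Total: 15 × 9 = 135.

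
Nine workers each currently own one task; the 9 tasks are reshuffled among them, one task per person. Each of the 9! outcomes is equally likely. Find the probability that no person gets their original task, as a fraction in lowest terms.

16687/45360

Favorable outcomes: !9 = 133496.
Total outcomes: 9! = 362880.
Probability = 133496/362880 = 16687/45360.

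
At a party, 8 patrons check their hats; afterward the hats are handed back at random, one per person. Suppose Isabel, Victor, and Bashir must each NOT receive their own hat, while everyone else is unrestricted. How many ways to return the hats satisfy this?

27240

Inclusion-exclusion on the 3 forbidden self-matches:
Σ_{j=0}^{3} (-1)^j C(3,j)(8-j)!
= C(3,0)·8! - C(3,1)·7! + C(3,2)·6! - C(3,3)·5!
= 40320 - 15120 + 2160 - 120
= 27240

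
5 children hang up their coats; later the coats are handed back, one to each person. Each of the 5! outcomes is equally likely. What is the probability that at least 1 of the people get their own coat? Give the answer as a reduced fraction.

19/30

Favorable outcomes: Σ_{i≥1} C(5,i)·!(5-i) = 5·9 + 10·2 + 10·1 + 5·0 + 1·1 = 76.
Total outcomes: 5! = 120.
Probability = 76/120 = 19/30.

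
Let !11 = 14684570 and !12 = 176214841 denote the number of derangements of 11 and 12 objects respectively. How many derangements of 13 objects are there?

2290792932

!13 = (13-1)·(!12 + !11) = 12·(176214841 + 14684570) = 12·190899411 = 2290792932.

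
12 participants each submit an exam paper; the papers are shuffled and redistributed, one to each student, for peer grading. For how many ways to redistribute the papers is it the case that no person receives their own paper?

176214841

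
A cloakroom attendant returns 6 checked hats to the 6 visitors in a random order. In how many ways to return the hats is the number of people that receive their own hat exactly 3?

40

Choose which 3 of the 6 are fixed: C(6,3) = 20.
The remaining 3 must be deranged: !3 = 2.
Total: 20 × 2 = 40.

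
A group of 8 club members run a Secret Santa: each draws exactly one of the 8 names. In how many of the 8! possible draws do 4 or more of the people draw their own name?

Sum C(8,i)·!(8-i) for i = 4..8:
  i=4: C(8,4)·!4 = 70·9 = 630
  i=5: C(8,5)·!3 = 56·2 = 112
  i=6: C(8,6)·!2 = 28·1 = 28
  i=7: C(8,7)·!1 = 8·0 = 0
  i=8: C(8,8)·!0 = 1·1 = 1
Total = 771.

771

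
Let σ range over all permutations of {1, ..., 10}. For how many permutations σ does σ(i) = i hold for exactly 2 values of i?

667485

Pick the 2 fixed positions: C(10,2) = 45 ways.
The remaining 8 must be deranged: !8 = 14833.
Total: 45 × 14833 = 667485.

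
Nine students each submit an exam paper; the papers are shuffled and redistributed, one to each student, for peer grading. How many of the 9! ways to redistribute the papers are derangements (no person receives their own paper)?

The subfactorial !9 = [9!/e] (nearest integer).
9! = 362880, and 362880/e ≈ 133496.09, so !9 = 133496.

133496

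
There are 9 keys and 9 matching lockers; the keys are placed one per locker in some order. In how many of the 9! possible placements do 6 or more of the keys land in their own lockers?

205

# with exactly i fixed is C(9,i)·!(9-i); sum over i=6..9:
  i=6: C(9,6)·!3 = 84·2 = 168
  i=7: C(9,7)·!2 = 36·1 = 36
  i=8: C(9,8)·!1 = 9·0 = 0
  i=9: C(9,9)·!0 = 1·1 = 1
Total = 205.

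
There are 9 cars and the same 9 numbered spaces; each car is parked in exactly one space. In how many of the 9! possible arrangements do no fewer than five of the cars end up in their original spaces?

1339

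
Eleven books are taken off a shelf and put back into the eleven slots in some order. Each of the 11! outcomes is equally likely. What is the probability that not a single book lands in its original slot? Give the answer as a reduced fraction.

1468457/3991680

Favorable outcomes: !11 = 14684570.
Total outcomes: 11! = 39916800.
Probability = 14684570/39916800 = 1468457/3991680.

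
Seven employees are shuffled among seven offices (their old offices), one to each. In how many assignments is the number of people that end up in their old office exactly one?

Pick the single fixed position: C(7,1) = 7 ways.
The remaining 6 must be deranged: !6 = 265.
Total: 7 × 265 = 1855.

1855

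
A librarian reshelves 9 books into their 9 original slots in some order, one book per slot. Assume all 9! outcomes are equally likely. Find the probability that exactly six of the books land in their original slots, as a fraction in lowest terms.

1/2160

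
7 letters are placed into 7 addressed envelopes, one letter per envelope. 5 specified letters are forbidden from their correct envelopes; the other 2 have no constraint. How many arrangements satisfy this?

Inclusion-exclusion on the 5 forbidden self-matches:
Σ_{j=0}^{5} (-1)^j C(5,j)(7-j)!
= C(5,0)·7! - C(5,1)·6! + C(5,2)·5! - C(5,3)·4! + C(5,4)·3! - C(5,5)·2!
= 5040 - 3600 + 1200 - 240 + 30 - 2
= 2428

2428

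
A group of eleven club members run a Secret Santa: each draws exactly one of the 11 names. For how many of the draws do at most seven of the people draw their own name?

Sum C(11,i)·!(11-i) for i = 0..7:
  i=0: C(11,0)·!11 = 1·14684570 = 14684570
  i=1: C(11,1)·!10 = 11·1334961 = 14684571
  i=2: C(11,2)·!9 = 55·133496 = 7342280
  i=3: C(11,3)·!8 = 165·14833 = 2447445
  i=4: C(11,4)·!7 = 330·1854 = 611820
  i=5: C(11,5)·!6 = 462·265 = 122430
  i=6: C(11,6)·!5 = 462·44 = 20328
  i=7: C(11,7)·!4 = 330·9 = 2970
Total = 39916414.

39916414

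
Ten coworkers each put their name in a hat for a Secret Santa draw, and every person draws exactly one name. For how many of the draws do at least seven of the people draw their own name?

286

Sum C(10,i)·!(10-i) for i = 7..10:
  i=7: C(10,7)·!3 = 120·2 = 240
  i=8: C(10,8)·!2 = 45·1 = 45
  i=9: C(10,9)·!1 = 10·0 = 0
  i=10: C(10,10)·!0 = 1·1 = 1
Total = 286.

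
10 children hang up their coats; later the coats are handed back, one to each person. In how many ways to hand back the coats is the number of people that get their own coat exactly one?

1334960

Pick the single fixed position: C(10,1) = 10 ways.
The remaining 9 must be deranged: !9 = 133496.
Total: 10 × 133496 = 1334960.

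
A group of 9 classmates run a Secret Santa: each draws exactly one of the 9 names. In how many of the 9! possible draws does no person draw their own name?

133496

Recurrence: !9 = 9·!8 + (-1)^9.
!9 = 9·14833 - 1 = 133496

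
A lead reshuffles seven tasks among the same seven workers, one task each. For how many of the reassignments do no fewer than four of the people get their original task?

Sum C(7,i)·!(7-i) for i = 4..7:
  i=4: C(7,4)·!3 = 35·2 = 70
  i=5: C(7,5)·!2 = 21·1 = 21
  i=6: C(7,6)·!1 = 7·0 = 0
  i=7: C(7,7)·!0 = 1·1 = 1
Total = 92.

92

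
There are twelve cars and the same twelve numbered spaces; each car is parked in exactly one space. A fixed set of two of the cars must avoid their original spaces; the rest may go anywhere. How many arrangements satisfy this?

402796800

Let A_j be the event that the j-th constrained one is fixed. By inclusion-exclusion over the 2 events:
Σ_{j=0}^{2} (-1)^j C(2,j)(12-j)!
= C(2,0)·12! - C(2,1)·11! + C(2,2)·10!
= 479001600 - 79833600 + 3628800
= 402796800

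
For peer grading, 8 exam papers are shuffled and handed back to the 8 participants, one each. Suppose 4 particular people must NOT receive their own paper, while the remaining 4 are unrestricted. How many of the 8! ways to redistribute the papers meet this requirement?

24024

Inclusion-exclusion on the 4 forbidden self-matches:
Σ_{j=0}^{4} (-1)^j C(4,j)(8-j)!
= C(4,0)·8! - C(4,1)·7! + C(4,2)·6! - C(4,3)·5! + C(4,4)·4!
= 40320 - 20160 + 4320 - 480 + 24
= 24024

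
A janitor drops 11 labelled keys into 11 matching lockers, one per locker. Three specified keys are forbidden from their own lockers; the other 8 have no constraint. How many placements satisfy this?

30078720

Let A_j be the event that the j-th constrained one is fixed. By inclusion-exclusion over the 3 events:
Σ_{j=0}^{3} (-1)^j C(3,j)(11-j)!
= C(3,0)·11! - C(3,1)·10! + C(3,2)·9! - C(3,3)·8!
= 39916800 - 10886400 + 1088640 - 40320
= 30078720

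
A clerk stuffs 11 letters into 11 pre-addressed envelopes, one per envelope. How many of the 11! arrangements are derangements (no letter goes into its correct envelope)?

The subfactorial !11 = [11!/e] (nearest integer).
11! = 39916800, and 39916800/e ≈ 14684570.08, so !11 = 14684570.

14684570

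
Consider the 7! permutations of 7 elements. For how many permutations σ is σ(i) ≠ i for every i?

!7 = 7! · Σ_{k=0}^{7} (-1)^k/k!
= 7! - 7!/1! + 7!/2! - 7!/3! + 7!/4! - 7!/5! + 7!/6! - 7!/7!
= 5040 - 5040 + 2520 - 840 + 210 - 42 + 7 - 1
= 1854

1854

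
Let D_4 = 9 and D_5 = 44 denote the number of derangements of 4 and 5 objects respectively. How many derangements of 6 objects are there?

D_6 = (6-1)·(D_5 + D_4) = 5·(44 + 9) = 5·53 = 265.

265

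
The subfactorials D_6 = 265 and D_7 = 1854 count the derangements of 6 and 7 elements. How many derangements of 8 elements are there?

14833

D_8 = (8-1)·(D_7 + D_6) = 7·(1854 + 265) = 7·2119 = 14833.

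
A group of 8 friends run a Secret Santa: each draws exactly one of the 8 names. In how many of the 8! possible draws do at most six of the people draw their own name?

40319

Sum C(8,i)·!(8-i) for i = 0..6:
  i=0: C(8,0)·!8 = 1·14833 = 14833
  i=1: C(8,1)·!7 = 8·1854 = 14832
  i=2: C(8,2)·!6 = 28·265 = 7420
  i=3: C(8,3)·!5 = 56·44 = 2464
  i=4: C(8,4)·!4 = 70·9 = 630
  i=5: C(8,5)·!3 = 56·2 = 112
  i=6: C(8,6)·!2 = 28·1 = 28
Total = 40319.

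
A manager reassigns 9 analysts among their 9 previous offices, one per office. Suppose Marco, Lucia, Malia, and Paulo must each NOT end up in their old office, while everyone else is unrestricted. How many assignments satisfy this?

Let A_j be the event that the j-th constrained one is fixed. By inclusion-exclusion over the 4 events:
Σ_{j=0}^{4} (-1)^j C(4,j)(9-j)!
= C(4,0)·9! - C(4,1)·8! + C(4,2)·7! - C(4,3)·6! + C(4,4)·5!
= 362880 - 161280 + 30240 - 2880 + 120
= 229080

229080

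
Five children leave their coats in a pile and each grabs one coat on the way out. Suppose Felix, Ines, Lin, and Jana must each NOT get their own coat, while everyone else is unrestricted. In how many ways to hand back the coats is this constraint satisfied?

53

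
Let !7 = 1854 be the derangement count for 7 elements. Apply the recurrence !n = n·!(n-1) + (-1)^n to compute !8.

14833

!8 = 8·1854 + 1 = 14833.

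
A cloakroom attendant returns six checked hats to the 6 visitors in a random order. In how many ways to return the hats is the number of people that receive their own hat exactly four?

15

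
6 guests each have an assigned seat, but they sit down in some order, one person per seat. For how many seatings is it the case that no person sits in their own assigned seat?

265

The subfactorial !6 = [6!/e] (nearest integer).
6! = 720, and 720/e ≈ 264.87, so !6 = 265.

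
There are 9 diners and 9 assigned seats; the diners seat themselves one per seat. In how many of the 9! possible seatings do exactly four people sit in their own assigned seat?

Choose which 4 of the 9 are fixed: C(9,4) = 126.
The remaining 5 must be deranged: !5 = 44.
Total: 126 × 44 = 5544.

5544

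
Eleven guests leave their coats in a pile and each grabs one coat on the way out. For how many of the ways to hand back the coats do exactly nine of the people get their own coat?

55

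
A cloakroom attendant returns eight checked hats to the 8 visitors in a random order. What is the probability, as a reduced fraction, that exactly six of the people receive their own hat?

Favorable outcomes: C(8,6)·!2 = 28·1 = 28.
Total outcomes: 8! = 40320.
Probability = 28/40320 = 1/1440.

1/1440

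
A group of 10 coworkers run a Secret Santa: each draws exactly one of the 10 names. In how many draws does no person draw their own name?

1334961

!10 is the nearest integer to 10!/e.
10! = 3628800, and 3628800/e ≈ 1334960.92, so !10 = 1334961.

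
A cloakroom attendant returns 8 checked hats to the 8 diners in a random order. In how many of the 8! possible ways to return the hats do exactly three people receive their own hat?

2464

Choose which 3 of the 8 are fixed: C(8,3) = 56.
The remaining 5 must be deranged: !5 = 44.
Total: 56 × 44 = 2464.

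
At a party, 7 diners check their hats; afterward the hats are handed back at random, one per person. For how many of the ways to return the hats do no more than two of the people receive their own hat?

# with exactly i fixed is C(7,i)·!(7-i); sum over i=0..2:
  i=0: C(7,0)·!7 = 1·1854 = 1854
  i=1: C(7,1)·!6 = 7·265 = 1855
  i=2: C(7,2)·!5 = 21·44 = 924
Total = 4633.

4633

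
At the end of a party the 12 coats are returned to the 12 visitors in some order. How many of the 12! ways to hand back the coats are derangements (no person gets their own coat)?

176214841

Recurrence: !12 = 11·(!11 + !10).
!12 = 11·(14684570 + 1334961) = 11·16019531 = 176214841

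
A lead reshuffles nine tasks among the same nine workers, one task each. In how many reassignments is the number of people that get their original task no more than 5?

# with exactly i fixed is C(9,i)·!(9-i); sum over i=0..5:
  i=0: C(9,0)·!9 = 1·133496 = 133496
  i=1: C(9,1)·!8 = 9·14833 = 133497
  i=2: C(9,2)·!7 = 36·1854 = 66744
  i=3: C(9,3)·!6 = 84·265 = 22260
  i=4: C(9,4)·!5 = 126·44 = 5544
  i=5: C(9,5)·!4 = 126·9 = 1134
Total = 362675.

362675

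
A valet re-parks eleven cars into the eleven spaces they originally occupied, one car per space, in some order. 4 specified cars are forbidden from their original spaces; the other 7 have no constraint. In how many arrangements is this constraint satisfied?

Inclusion-exclusion on the 4 forbidden self-matches:
Σ_{j=0}^{4} (-1)^j C(4,j)(11-j)!
= C(4,0)·11! - C(4,1)·10! + C(4,2)·9! - C(4,3)·8! + C(4,4)·7!
= 39916800 - 14515200 + 2177280 - 161280 + 5040
= 27422640

27422640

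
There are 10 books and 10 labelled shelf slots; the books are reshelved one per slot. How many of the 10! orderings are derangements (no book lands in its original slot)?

Recurrence: !10 = 10·!9 + (-1)^10.
!10 = 10·133496 + 1 = 1334961

1334961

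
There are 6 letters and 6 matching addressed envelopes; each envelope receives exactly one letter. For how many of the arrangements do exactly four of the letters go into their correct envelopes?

15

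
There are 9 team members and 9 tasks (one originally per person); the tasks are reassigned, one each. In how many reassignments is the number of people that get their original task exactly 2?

66744

Choose which 2 of the 9 are fixed: C(9,2) = 36.
The remaining 7 must be deranged: !7 = 1854.
Total: 36 × 1854 = 66744.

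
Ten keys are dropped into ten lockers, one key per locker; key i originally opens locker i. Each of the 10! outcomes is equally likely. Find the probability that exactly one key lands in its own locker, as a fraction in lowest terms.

16687/45360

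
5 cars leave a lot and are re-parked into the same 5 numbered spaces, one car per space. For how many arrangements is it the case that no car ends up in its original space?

44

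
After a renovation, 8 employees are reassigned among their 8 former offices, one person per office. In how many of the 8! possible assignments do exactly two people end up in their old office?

Choose which 2 of the 8 are fixed: C(8,2) = 28.
The other 6 form a derangement: !6 = 265.
Total: 28 × 265 = 7420.

7420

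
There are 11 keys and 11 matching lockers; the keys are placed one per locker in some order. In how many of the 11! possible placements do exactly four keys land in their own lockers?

611820

Pick the 4 fixed positions: C(11,4) = 330 ways.
The remaining 7 must be deranged: !7 = 1854.
Total: 330 × 1854 = 611820.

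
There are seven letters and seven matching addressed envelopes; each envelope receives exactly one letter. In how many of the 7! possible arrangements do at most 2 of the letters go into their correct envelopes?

# with exactly i fixed is C(7,i)·!(7-i); sum over i=0..2:
  i=0: C(7,0)·!7 = 1·1854 = 1854
  i=1: C(7,1)·!6 = 7·265 = 1855
  i=2: C(7,2)·!5 = 21·44 = 924
Total = 4633.

4633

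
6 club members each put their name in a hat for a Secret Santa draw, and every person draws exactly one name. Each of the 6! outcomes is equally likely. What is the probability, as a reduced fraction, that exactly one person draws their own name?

Favorable outcomes: C(6,1)·!5 = 6·44 = 264.
Total outcomes: 6! = 720.
Probability = 264/720 = 11/30.

11/30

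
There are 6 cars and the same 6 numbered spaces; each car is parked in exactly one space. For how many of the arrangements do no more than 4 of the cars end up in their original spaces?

719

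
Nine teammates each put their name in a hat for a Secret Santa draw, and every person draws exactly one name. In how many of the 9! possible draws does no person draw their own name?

By inclusion-exclusion, !9 = Σ (-1)^k · 9!/k! for k=0..9
= 9! - 9!/1! + 9!/2! - 9!/3! + 9!/4! - 9!/5! + 9!/6! - 9!/7! + 9!/8! - 9!/9!
= 362880 - 362880 + 181440 - 60480 + 15120 - 3024 + 504 - 72 + 9 - 1
= 133496

133496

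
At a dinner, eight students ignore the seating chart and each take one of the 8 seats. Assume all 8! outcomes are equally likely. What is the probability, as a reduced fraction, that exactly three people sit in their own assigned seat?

11/180

Favorable outcomes: C(8,3)·!5 = 56·44 = 2464.
Total outcomes: 8! = 40320.
Probability = 2464/40320 = 11/180.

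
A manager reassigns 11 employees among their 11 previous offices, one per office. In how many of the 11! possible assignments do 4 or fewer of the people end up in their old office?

39770686

# with exactly i fixed is C(11,i)·!(11-i); sum over i=0..4:
  i=0: C(11,0)·!11 = 1·14684570 = 14684570
  i=1: C(11,1)·!10 = 11·1334961 = 14684571
  i=2: C(11,2)·!9 = 55·133496 = 7342280
  i=3: C(11,3)·!8 = 165·14833 = 2447445
  i=4: C(11,4)·!7 = 330·1854 = 611820
Total = 39770686.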